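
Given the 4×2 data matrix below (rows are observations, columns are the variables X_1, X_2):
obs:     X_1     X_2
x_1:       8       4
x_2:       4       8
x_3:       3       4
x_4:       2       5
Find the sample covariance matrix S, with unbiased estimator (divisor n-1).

Step 1 — column means:
  mean(X_1) = (8 + 4 + 3 + 2) / 4 = 17/4 = 4.25
  mean(X_2) = (4 + 8 + 4 + 5) / 4 = 21/4 = 5.25

Step 2 — sample covariance S[i,j] = (1/(n-1)) · Σ_k (x_{k,i} - mean_i) · (x_{k,j} - mean_j), with n-1 = 3.
  S[X_1,X_1] = ((3.75)·(3.75) + (-0.25)·(-0.25) + (-1.25)·(-1.25) + (-2.25)·(-2.25)) / 3 = 20.75/3 = 6.9167
  S[X_1,X_2] = ((3.75)·(-1.25) + (-0.25)·(2.75) + (-1.25)·(-1.25) + (-2.25)·(-0.25)) / 3 = -3.25/3 = -1.0833
  S[X_2,X_2] = ((-1.25)·(-1.25) + (2.75)·(2.75) + (-1.25)·(-1.25) + (-0.25)·(-0.25)) / 3 = 10.75/3 = 3.5833

S is symmetric (S[j,i] = S[i,j]). Assembling:

S = [[6.9167, -1.0833],
 [-1.0833, 3.5833]]


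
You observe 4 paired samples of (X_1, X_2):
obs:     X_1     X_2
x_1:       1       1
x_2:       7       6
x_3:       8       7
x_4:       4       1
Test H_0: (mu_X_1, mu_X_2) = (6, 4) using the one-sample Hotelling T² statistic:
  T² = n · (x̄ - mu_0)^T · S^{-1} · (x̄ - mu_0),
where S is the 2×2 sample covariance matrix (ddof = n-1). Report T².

Step 1 — sample mean vector:
  mean(X_1) = (1 + 7 + 8 + 4) / 4 = 20/4 = 5
  mean(X_2) = (1 + 6 + 7 + 1) / 4 = 15/4 = 3.75
  x̄ = (5, 3.75),  deviation x̄ - mu_0 = (5, 3.75) - (6, 4) = (-1, -0.25).

Step 2 — sample covariance matrix, S[i,j] = (1/(n-1)) · Σ_k (x_{k,i} - mean_i) · (x_{k,j} - mean_j), divisor n-1 = 3:
  S[X_1,X_1] = ((-4)·(-4) + (2)·(2) + (3)·(3) + (-1)·(-1)) / 3 = 30/3 = 10
  S[X_1,X_2] = ((-4)·(-2.75) + (2)·(2.25) + (3)·(3.25) + (-1)·(-2.75)) / 3 = 28/3 = 9.3333
  S[X_2,X_2] = ((-2.75)·(-2.75) + (2.25)·(2.25) + (3.25)·(3.25) + (-2.75)·(-2.75)) / 3 = 30.75/3 = 10.25
  S = [[10, 9.3333],
 [9.3333, 10.25]].

Step 3 — invert S. det(S) = 10·10.25 - (9.3333)² = 15.3889.
  S^{-1} = (1/det) · [[d, -b], [-b, a]] = [[0.6661, -0.6065],
 [-0.6065, 0.6498]].

Step 4 — quadratic form (x̄ - mu_0)^T · S^{-1} · (x̄ - mu_0):
  S^{-1} · (x̄ - mu_0) = (-0.5144, 0.444),
  (x̄ - mu_0)^T · [...] = (-1)·(-0.5144) + (-0.25)·(0.444) = 0.4034.

Step 5 — scale by n: T² = 4 · 0.4034 = 1.6137.

T² ≈ 1.6137


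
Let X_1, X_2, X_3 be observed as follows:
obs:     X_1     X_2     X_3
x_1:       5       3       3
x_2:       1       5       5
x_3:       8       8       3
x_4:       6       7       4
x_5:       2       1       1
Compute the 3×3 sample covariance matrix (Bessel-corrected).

Step 1 — column means:
  mean(X_1) = (5 + 1 + 8 + 6 + 2) / 5 = 22/5 = 4.4
  mean(X_2) = (3 + 5 + 8 + 7 + 1) / 5 = 24/5 = 4.8
  mean(X_3) = (3 + 5 + 3 + 4 + 1) / 5 = 16/5 = 3.2

Step 2 — sample covariance S[i,j] = (1/(n-1)) · Σ_k (x_{k,i} - mean_i) · (x_{k,j} - mean_j), with n-1 = 4.
  S[X_1,X_1] = ((0.6)·(0.6) + (-3.4)·(-3.4) + (3.6)·(3.6) + (1.6)·(1.6) + (-2.4)·(-2.4)) / 4 = 33.2/4 = 8.3
  S[X_1,X_2] = ((0.6)·(-1.8) + (-3.4)·(0.2) + (3.6)·(3.2) + (1.6)·(2.2) + (-2.4)·(-3.8)) / 4 = 22.4/4 = 5.6
  S[X_1,X_3] = ((0.6)·(-0.2) + (-3.4)·(1.8) + (3.6)·(-0.2) + (1.6)·(0.8) + (-2.4)·(-2.2)) / 4 = -0.4/4 = -0.1
  S[X_2,X_2] = ((-1.8)·(-1.8) + (0.2)·(0.2) + (3.2)·(3.2) + (2.2)·(2.2) + (-3.8)·(-3.8)) / 4 = 32.8/4 = 8.2
  S[X_2,X_3] = ((-1.8)·(-0.2) + (0.2)·(1.8) + (3.2)·(-0.2) + (2.2)·(0.8) + (-3.8)·(-2.2)) / 4 = 10.2/4 = 2.55
  S[X_3,X_3] = ((-0.2)·(-0.2) + (1.8)·(1.8) + (-0.2)·(-0.2) + (0.8)·(0.8) + (-2.2)·(-2.2)) / 4 = 8.8/4 = 2.2

S is symmetric (S[j,i] = S[i,j]). Assembling:

S = [[8.3, 5.6, -0.1],
 [5.6, 8.2, 2.55],
 [-0.1, 2.55, 2.2]]


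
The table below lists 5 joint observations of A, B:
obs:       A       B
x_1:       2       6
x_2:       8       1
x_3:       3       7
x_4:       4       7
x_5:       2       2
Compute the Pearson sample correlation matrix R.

Step 1 — column means:
  mean(A) = (2 + 8 + 3 + 4 + 2) / 5 = 19/5 = 3.8
  mean(B) = (6 + 1 + 7 + 7 + 2) / 5 = 23/5 = 4.6

Step 2 — sample variances and covariances s[i,j] = (1/(n-1)) · Σ_k (x_{k,i} - mean_i) · (x_{k,j} - mean_j), with n-1 = 4:
  s[A,A] = ((-1.8)·(-1.8) + (4.2)·(4.2) + (-0.8)·(-0.8) + (0.2)·(0.2) + (-1.8)·(-1.8)) / 4 = 24.8/4 = 6.2
  s[A,B] = ((-1.8)·(1.4) + (4.2)·(-3.6) + (-0.8)·(2.4) + (0.2)·(2.4) + (-1.8)·(-2.6)) / 4 = -14.4/4 = -3.6
  s[B,B] = ((1.4)·(1.4) + (-3.6)·(-3.6) + (2.4)·(2.4) + (2.4)·(2.4) + (-2.6)·(-2.6)) / 4 = 33.2/4 = 8.3
  Sample standard deviations s_i = √(s[i,i]):
  s(A) = √(6.2) = 2.49
  s(B) = √(8.3) = 2.881

Step 3 — r_{ij} = s_{ij} / (s_i · s_j):
  r[A,A] = 1 (diagonal).
  r[A,B] = -3.6 / (2.49 · 2.881) = -3.6 / 7.1736 = -0.5018
  r[B,B] = 1 (diagonal).

R is symmetric with unit diagonal. Assembling:

R = [[1, -0.5018],
 [-0.5018, 1]]


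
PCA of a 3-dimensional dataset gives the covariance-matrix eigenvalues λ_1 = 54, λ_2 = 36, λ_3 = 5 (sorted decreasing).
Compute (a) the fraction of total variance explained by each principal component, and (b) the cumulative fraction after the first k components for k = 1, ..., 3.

Step 1 — total variance = trace(Sigma) = Σ λ_i = 54 + 36 + 5 = 95.

Step 2 — fraction explained by component i = λ_i / Σ λ:
  PC1: 54/95 = 0.5684
  PC2: 36/95 = 0.3789
  PC3: 5/95 = 0.0526

Step 3 — cumulative fraction after k components = (λ_1 + ... + λ_k) / Σ λ:
  k = 1: 54/95 = 0.5684
  k = 2: (54 + 36)/95 = 90/95 = 0.9474
  k = 3: (54 + 36 + 5)/95 = 95/95 = 1

Summary (fraction, with percent):

explained: PC1 0.5684 (56.84%), PC2 0.3789 (37.89%), PC3 0.0526 (5.26%);  cumulative: 0.5684, 0.9474, 1


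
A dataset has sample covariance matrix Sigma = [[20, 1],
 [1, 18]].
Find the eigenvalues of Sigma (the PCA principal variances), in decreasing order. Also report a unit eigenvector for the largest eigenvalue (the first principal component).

Step 1 — characteristic polynomial of 2×2 Sigma:
  det(Sigma - λI) = λ² - trace · λ + det = 0.
  trace = 20 + 18 = 38, det = 20·18 - (1)² = 359.
Step 2 — discriminant:
  Δ = trace² - 4·det = 1444 - 1436 = 8.
Step 3 — eigenvalues:
  λ = (trace ± √Δ)/2 = (38 ± 2.8284)/2,
  λ_1 = 20.4142,  λ_2 = 17.5858.

Step 4 — unit eigenvector for λ_1: solve (Sigma - λ_1 I)v = 0. First row:
  (20 - 20.4142)·v_x + (1)·v_y = 0, i.e. (-0.4142)·v_x + (1)·v_y = 0,
  so v ∝ (b, λ_1 - a) = (1, 0.4142) = u.
  ||u|| = √((1)² + (0.4142)²) = √(1.1716) ≈ 1.0824,
  v_1 = u/||u|| ≈ (0.9239, 0.3827) (||v_1|| = 1).

λ_1 = 20.4142,  λ_2 = 17.5858;  v_1 ≈ (0.9239, 0.3827)


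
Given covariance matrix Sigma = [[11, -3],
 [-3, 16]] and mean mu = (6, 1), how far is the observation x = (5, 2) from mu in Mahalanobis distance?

Step 1 — centre the observation: (x - mu) = (-1, 1).

Step 2 — invert Sigma. det(Sigma) = 11·16 - (-3)² = 167.
  Sigma^{-1} = (1/det) · [[d, -b], [-b, a]] = [[0.0958, 0.018],
 [0.018, 0.0659]].

Step 3 — form the quadratic (x - mu)^T · Sigma^{-1} · (x - mu):
  Sigma^{-1} · (x - mu) = (-0.0778, 0.0479).
  (x - mu)^T · [Sigma^{-1} · (x - mu)] = (-1)·(-0.0778) + (1)·(0.0479) = 0.1257.

Step 4 — take square root: d = √(0.1257) ≈ 0.3546.

d(x, mu) = √(0.1257) ≈ 0.3546


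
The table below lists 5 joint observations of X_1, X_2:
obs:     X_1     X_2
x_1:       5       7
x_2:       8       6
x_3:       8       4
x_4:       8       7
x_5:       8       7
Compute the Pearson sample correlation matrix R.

Step 1 — column means:
  mean(X_1) = (5 + 8 + 8 + 8 + 8) / 5 = 37/5 = 7.4
  mean(X_2) = (7 + 6 + 4 + 7 + 7) / 5 = 31/5 = 6.2

Step 2 — sample variances and covariances s[i,j] = (1/(n-1)) · Σ_k (x_{k,i} - mean_i) · (x_{k,j} - mean_j), with n-1 = 4:
  s[X_1,X_1] = ((-2.4)·(-2.4) + (0.6)·(0.6) + (0.6)·(0.6) + (0.6)·(0.6) + (0.6)·(0.6)) / 4 = 7.2/4 = 1.8
  s[X_1,X_2] = ((-2.4)·(0.8) + (0.6)·(-0.2) + (0.6)·(-2.2) + (0.6)·(0.8) + (0.6)·(0.8)) / 4 = -2.4/4 = -0.6
  s[X_2,X_2] = ((0.8)·(0.8) + (-0.2)·(-0.2) + (-2.2)·(-2.2) + (0.8)·(0.8) + (0.8)·(0.8)) / 4 = 6.8/4 = 1.7
  Sample standard deviations s_i = √(s[i,i]):
  s(X_1) = √(1.8) = 1.3416
  s(X_2) = √(1.7) = 1.3038

Step 3 — r_{ij} = s_{ij} / (s_i · s_j):
  r[X_1,X_1] = 1 (diagonal).
  r[X_1,X_2] = -0.6 / (1.3416 · 1.3038) = -0.6 / 1.7493 = -0.343
  r[X_2,X_2] = 1 (diagonal).

R is symmetric with unit diagonal. Assembling:

R = [[1, -0.343],
 [-0.343, 1]]


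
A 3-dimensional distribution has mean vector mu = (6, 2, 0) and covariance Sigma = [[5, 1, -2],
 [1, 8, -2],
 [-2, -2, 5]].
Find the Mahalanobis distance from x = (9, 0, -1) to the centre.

Step 1 — centre the observation: (x - mu) = (3, -2, -1).

Step 2 — invert Sigma (cofactor / det for 3×3, or solve directly):
  Sigma^{-1} = [[0.2384, -0.0066, 0.0927],
 [-0.0066, 0.1391, 0.053],
 [0.0927, 0.053, 0.2583]].

Step 3 — form the quadratic (x - mu)^T · Sigma^{-1} · (x - mu):
  Sigma^{-1} · (x - mu) = (0.6358, -0.351, -0.0861).
  (x - mu)^T · [Sigma^{-1} · (x - mu)] = (3)·(0.6358) + (-2)·(-0.351) + (-1)·(-0.0861) = 2.6954.

Step 4 — take square root: d = √(2.6954) ≈ 1.6418.

d(x, mu) = √(2.6954) ≈ 1.6418


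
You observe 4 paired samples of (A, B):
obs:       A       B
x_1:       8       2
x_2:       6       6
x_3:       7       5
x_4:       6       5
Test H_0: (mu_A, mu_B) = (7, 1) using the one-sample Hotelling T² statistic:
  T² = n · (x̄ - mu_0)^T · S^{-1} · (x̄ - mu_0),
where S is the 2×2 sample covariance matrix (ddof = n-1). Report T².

Step 1 — sample mean vector:
  mean(A) = (8 + 6 + 7 + 6) / 4 = 27/4 = 6.75
  mean(B) = (2 + 6 + 5 + 5) / 4 = 18/4 = 4.5
  x̄ = (6.75, 4.5),  deviation x̄ - mu_0 = (6.75, 4.5) - (7, 1) = (-0.25, 3.5).

Step 2 — sample covariance matrix, S[i,j] = (1/(n-1)) · Σ_k (x_{k,i} - mean_i) · (x_{k,j} - mean_j), divisor n-1 = 3:
  S[A,A] = ((1.25)·(1.25) + (-0.75)·(-0.75) + (0.25)·(0.25) + (-0.75)·(-0.75)) / 3 = 2.75/3 = 0.9167
  S[A,B] = ((1.25)·(-2.5) + (-0.75)·(1.5) + (0.25)·(0.5) + (-0.75)·(0.5)) / 3 = -4.5/3 = -1.5
  S[B,B] = ((-2.5)·(-2.5) + (1.5)·(1.5) + (0.5)·(0.5) + (0.5)·(0.5)) / 3 = 9/3 = 3
  S = [[0.9167, -1.5],
 [-1.5, 3]].

Step 3 — invert S. det(S) = 0.9167·3 - (-1.5)² = 0.5.
  S^{-1} = (1/det) · [[d, -b], [-b, a]] = [[6, 3],
 [3, 1.8333]].

Step 4 — quadratic form (x̄ - mu_0)^T · S^{-1} · (x̄ - mu_0):
  S^{-1} · (x̄ - mu_0) = (9, 5.6667),
  (x̄ - mu_0)^T · [...] = (-0.25)·(9) + (3.5)·(5.6667) = 17.5833.

Step 5 — scale by n: T² = 4 · 17.5833 = 70.3333.

T² ≈ 70.3333


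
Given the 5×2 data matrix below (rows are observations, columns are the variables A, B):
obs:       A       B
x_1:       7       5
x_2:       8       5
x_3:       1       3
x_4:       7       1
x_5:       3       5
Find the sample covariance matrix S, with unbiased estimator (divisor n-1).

Step 1 — column means:
  mean(A) = (7 + 8 + 1 + 7 + 3) / 5 = 26/5 = 5.2
  mean(B) = (5 + 5 + 3 + 1 + 5) / 5 = 19/5 = 3.8

Step 2 — sample covariance S[i,j] = (1/(n-1)) · Σ_k (x_{k,i} - mean_i) · (x_{k,j} - mean_j), with n-1 = 4.
  S[A,A] = ((1.8)·(1.8) + (2.8)·(2.8) + (-4.2)·(-4.2) + (1.8)·(1.8) + (-2.2)·(-2.2)) / 4 = 36.8/4 = 9.2
  S[A,B] = ((1.8)·(1.2) + (2.8)·(1.2) + (-4.2)·(-0.8) + (1.8)·(-2.8) + (-2.2)·(1.2)) / 4 = 1.2/4 = 0.3
  S[B,B] = ((1.2)·(1.2) + (1.2)·(1.2) + (-0.8)·(-0.8) + (-2.8)·(-2.8) + (1.2)·(1.2)) / 4 = 12.8/4 = 3.2

S is symmetric (S[j,i] = S[i,j]). Assembling:

S = [[9.2, 0.3],
 [0.3, 3.2]]


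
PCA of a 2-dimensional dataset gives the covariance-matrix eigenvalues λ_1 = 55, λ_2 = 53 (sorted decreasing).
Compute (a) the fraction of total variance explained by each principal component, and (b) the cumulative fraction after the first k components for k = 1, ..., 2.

Step 1 — total variance = trace(Sigma) = Σ λ_i = 55 + 53 = 108.

Step 2 — fraction explained by component i = λ_i / Σ λ:
  PC1: 55/108 = 0.5093
  PC2: 53/108 = 0.4907

Step 3 — cumulative fraction after k components = (λ_1 + ... + λ_k) / Σ λ:
  k = 1: 55/108 = 0.5093
  k = 2: (55 + 53)/108 = 108/108 = 1

Summary (fraction, with percent):

explained: PC1 0.5093 (50.93%), PC2 0.4907 (49.07%);  cumulative: 0.5093, 1


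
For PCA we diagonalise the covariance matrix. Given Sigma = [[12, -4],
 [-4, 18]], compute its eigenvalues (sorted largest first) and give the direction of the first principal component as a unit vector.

Step 1 — characteristic polynomial of 2×2 Sigma:
  det(Sigma - λI) = λ² - trace · λ + det = 0.
  trace = 12 + 18 = 30, det = 12·18 - (-4)² = 200.
Step 2 — discriminant:
  Δ = trace² - 4·det = 900 - 800 = 100.
Step 3 — eigenvalues:
  λ = (trace ± √Δ)/2 = (30 ± 10)/2,
  λ_1 = 20,  λ_2 = 10.

Step 4 — unit eigenvector for λ_1: solve (Sigma - λ_1 I)v = 0. First row:
  (12 - 20)·v_x + (-4)·v_y = 0, i.e. (-8)·v_x + (-4)·v_y = 0,
  so v ∝ (b, λ_1 - a) = (-4, 8); multiply by -1 so the first entry is positive: u = (4, -8).
  ||u|| = √((4)² + (-8)²) = √(80) ≈ 8.9443,
  v_1 = u/||u|| ≈ (0.4472, -0.8944) (||v_1|| = 1).

λ_1 = 20,  λ_2 = 10;  v_1 ≈ (0.4472, -0.8944)


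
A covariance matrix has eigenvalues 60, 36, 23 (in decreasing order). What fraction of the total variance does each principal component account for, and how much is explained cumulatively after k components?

Step 1 — total variance = trace(Sigma) = Σ λ_i = 60 + 36 + 23 = 119.

Step 2 — fraction explained by component i = λ_i / Σ λ:
  PC1: 60/119 = 0.5042
  PC2: 36/119 = 0.3025
  PC3: 23/119 = 0.1933

Step 3 — cumulative fraction after k components = (λ_1 + ... + λ_k) / Σ λ:
  k = 1: 60/119 = 0.5042
  k = 2: (60 + 36)/119 = 96/119 = 0.8067
  k = 3: (60 + 36 + 23)/119 = 119/119 = 1

Summary (fraction, with percent):

explained: PC1 0.5042 (50.42%), PC2 0.3025 (30.25%), PC3 0.1933 (19.33%);  cumulative: 0.5042, 0.8067, 1


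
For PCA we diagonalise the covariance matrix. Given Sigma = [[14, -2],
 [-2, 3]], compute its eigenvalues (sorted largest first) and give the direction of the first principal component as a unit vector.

Step 1 — characteristic polynomial of 2×2 Sigma:
  det(Sigma - λI) = λ² - trace · λ + det = 0.
  trace = 14 + 3 = 17, det = 14·3 - (-2)² = 38.
Step 2 — discriminant:
  Δ = trace² - 4·det = 289 - 152 = 137.
Step 3 — eigenvalues:
  λ = (trace ± √Δ)/2 = (17 ± 11.7047)/2,
  λ_1 = 14.3523,  λ_2 = 2.6477.

Step 4 — unit eigenvector for λ_1: solve (Sigma - λ_1 I)v = 0. First row:
  (14 - 14.3523)·v_x + (-2)·v_y = 0, i.e. (-0.3523)·v_x + (-2)·v_y = 0,
  so v ∝ (b, λ_1 - a) = (-2, 0.3523); multiply by -1 so the first entry is positive: u = (2, -0.3523).
  ||u|| = √((2)² + (-0.3523)²) = √(4.1242) ≈ 2.0308,
  v_1 = u/||u|| ≈ (0.9848, -0.1735) (||v_1|| = 1).

λ_1 = 14.3523,  λ_2 = 2.6477;  v_1 ≈ (0.9848, -0.1735)


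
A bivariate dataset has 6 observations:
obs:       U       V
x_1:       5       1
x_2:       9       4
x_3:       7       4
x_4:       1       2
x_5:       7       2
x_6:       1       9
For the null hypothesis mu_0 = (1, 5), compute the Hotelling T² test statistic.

Step 1 — sample mean vector:
  mean(U) = (5 + 9 + 7 + 1 + 7 + 1) / 6 = 30/6 = 5
  mean(V) = (1 + 4 + 4 + 2 + 2 + 9) / 6 = 22/6 = 3.6667
  x̄ = (5, 3.6667),  deviation x̄ - mu_0 = (5, 3.6667) - (1, 5) = (4, -1.3333).

Step 2 — sample covariance matrix, S[i,j] = (1/(n-1)) · Σ_k (x_{k,i} - mean_i) · (x_{k,j} - mean_j), divisor n-1 = 5:
  S[U,U] = ((0)·(0) + (4)·(4) + (2)·(2) + (-4)·(-4) + (2)·(2) + (-4)·(-4)) / 5 = 56/5 = 11.2
  S[U,V] = ((0)·(-2.6667) + (4)·(0.3333) + (2)·(0.3333) + (-4)·(-1.6667) + (2)·(-1.6667) + (-4)·(5.3333)) / 5 = -16/5 = -3.2
  S[V,V] = ((-2.6667)·(-2.6667) + (0.3333)·(0.3333) + (0.3333)·(0.3333) + (-1.6667)·(-1.6667) + (-1.6667)·(-1.6667) + (5.3333)·(5.3333)) / 5 = 41.3333/5 = 8.2667
  S = [[11.2, -3.2],
 [-3.2, 8.2667]].

Step 3 — invert S. det(S) = 11.2·8.2667 - (-3.2)² = 82.3467.
  S^{-1} = (1/det) · [[d, -b], [-b, a]] = [[0.1004, 0.0389],
 [0.0389, 0.136]].

Step 4 — quadratic form (x̄ - mu_0)^T · S^{-1} · (x̄ - mu_0):
  S^{-1} · (x̄ - mu_0) = (0.3497, -0.0259),
  (x̄ - mu_0)^T · [...] = (4)·(0.3497) + (-1.3333)·(-0.0259) = 1.4335.

Step 5 — scale by n: T² = 6 · 1.4335 = 8.601.

T² ≈ 8.601


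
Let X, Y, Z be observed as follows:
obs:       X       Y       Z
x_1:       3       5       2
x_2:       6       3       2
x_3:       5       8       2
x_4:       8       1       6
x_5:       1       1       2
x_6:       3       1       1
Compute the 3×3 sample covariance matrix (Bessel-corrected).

Step 1 — column means:
  mean(X) = (3 + 6 + 5 + 8 + 1 + 3) / 6 = 26/6 = 4.3333
  mean(Y) = (5 + 3 + 8 + 1 + 1 + 1) / 6 = 19/6 = 3.1667
  mean(Z) = (2 + 2 + 2 + 6 + 2 + 1) / 6 = 15/6 = 2.5

Step 2 — sample covariance S[i,j] = (1/(n-1)) · Σ_k (x_{k,i} - mean_i) · (x_{k,j} - mean_j), with n-1 = 5.
  S[X,X] = ((-1.3333)·(-1.3333) + (1.6667)·(1.6667) + (0.6667)·(0.6667) + (3.6667)·(3.6667) + (-3.3333)·(-3.3333) + (-1.3333)·(-1.3333)) / 5 = 31.3333/5 = 6.2667
  S[X,Y] = ((-1.3333)·(1.8333) + (1.6667)·(-0.1667) + (0.6667)·(4.8333) + (3.6667)·(-2.1667) + (-3.3333)·(-2.1667) + (-1.3333)·(-2.1667)) / 5 = 2.6667/5 = 0.5333
  S[X,Z] = ((-1.3333)·(-0.5) + (1.6667)·(-0.5) + (0.6667)·(-0.5) + (3.6667)·(3.5) + (-3.3333)·(-0.5) + (-1.3333)·(-1.5)) / 5 = 16/5 = 3.2
  S[Y,Y] = ((1.8333)·(1.8333) + (-0.1667)·(-0.1667) + (4.8333)·(4.8333) + (-2.1667)·(-2.1667) + (-2.1667)·(-2.1667) + (-2.1667)·(-2.1667)) / 5 = 40.8333/5 = 8.1667
  S[Y,Z] = ((1.8333)·(-0.5) + (-0.1667)·(-0.5) + (4.8333)·(-0.5) + (-2.1667)·(3.5) + (-2.1667)·(-0.5) + (-2.1667)·(-1.5)) / 5 = -6.5/5 = -1.3
  S[Z,Z] = ((-0.5)·(-0.5) + (-0.5)·(-0.5) + (-0.5)·(-0.5) + (3.5)·(3.5) + (-0.5)·(-0.5) + (-1.5)·(-1.5)) / 5 = 15.5/5 = 3.1

S is symmetric (S[j,i] = S[i,j]). Assembling:

S = [[6.2667, 0.5333, 3.2],
 [0.5333, 8.1667, -1.3],
 [3.2, -1.3, 3.1]]


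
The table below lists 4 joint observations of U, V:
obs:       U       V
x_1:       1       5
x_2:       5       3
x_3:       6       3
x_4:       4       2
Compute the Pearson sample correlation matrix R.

Step 1 — column means:
  mean(U) = (1 + 5 + 6 + 4) / 4 = 16/4 = 4
  mean(V) = (5 + 3 + 3 + 2) / 4 = 13/4 = 3.25

Step 2 — sample variances and covariances s[i,j] = (1/(n-1)) · Σ_k (x_{k,i} - mean_i) · (x_{k,j} - mean_j), with n-1 = 3:
  s[U,U] = ((-3)·(-3) + (1)·(1) + (2)·(2) + (0)·(0)) / 3 = 14/3 = 4.6667
  s[U,V] = ((-3)·(1.75) + (1)·(-0.25) + (2)·(-0.25) + (0)·(-1.25)) / 3 = -6/3 = -2
  s[V,V] = ((1.75)·(1.75) + (-0.25)·(-0.25) + (-0.25)·(-0.25) + (-1.25)·(-1.25)) / 3 = 4.75/3 = 1.5833
  Sample standard deviations s_i = √(s[i,i]):
  s(U) = √(4.6667) = 2.1602
  s(V) = √(1.5833) = 1.2583

Step 3 — r_{ij} = s_{ij} / (s_i · s_j):
  r[U,U] = 1 (diagonal).
  r[U,V] = -2 / (2.1602 · 1.2583) = -2 / 2.7183 = -0.7358
  r[V,V] = 1 (diagonal).

R is symmetric with unit diagonal. Assembling:

R = [[1, -0.7358],
 [-0.7358, 1]]


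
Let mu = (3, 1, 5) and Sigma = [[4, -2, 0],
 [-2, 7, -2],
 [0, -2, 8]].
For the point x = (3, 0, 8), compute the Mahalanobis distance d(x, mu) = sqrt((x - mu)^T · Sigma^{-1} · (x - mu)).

Step 1 — centre the observation: (x - mu) = (0, -1, 3).

Step 2 — invert Sigma (cofactor / det for 3×3, or solve directly):
  Sigma^{-1} = [[0.2955, 0.0909, 0.0227],
 [0.0909, 0.1818, 0.0455],
 [0.0227, 0.0455, 0.1364]].

Step 3 — form the quadratic (x - mu)^T · Sigma^{-1} · (x - mu):
  Sigma^{-1} · (x - mu) = (-0.0227, -0.0455, 0.3636).
  (x - mu)^T · [Sigma^{-1} · (x - mu)] = (0)·(-0.0227) + (-1)·(-0.0455) + (3)·(0.3636) = 1.1364.

Step 4 — take square root: d = √(1.1364) ≈ 1.066.

d(x, mu) = √(1.1364) ≈ 1.066


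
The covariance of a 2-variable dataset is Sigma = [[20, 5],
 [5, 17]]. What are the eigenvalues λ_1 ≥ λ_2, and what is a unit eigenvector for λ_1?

Step 1 — characteristic polynomial of 2×2 Sigma:
  det(Sigma - λI) = λ² - trace · λ + det = 0.
  trace = 20 + 17 = 37, det = 20·17 - (5)² = 315.
Step 2 — discriminant:
  Δ = trace² - 4·det = 1369 - 1260 = 109.
Step 3 — eigenvalues:
  λ = (trace ± √Δ)/2 = (37 ± 10.4403)/2,
  λ_1 = 23.7202,  λ_2 = 13.2798.

Step 4 — unit eigenvector for λ_1: solve (Sigma - λ_1 I)v = 0. First row:
  (20 - 23.7202)·v_x + (5)·v_y = 0, i.e. (-3.7202)·v_x + (5)·v_y = 0,
  so v ∝ (b, λ_1 - a) = (5, 3.7202) = u.
  ||u|| = √((5)² + (3.7202)²) = √(38.8395) ≈ 6.2321,
  v_1 = u/||u|| ≈ (0.8023, 0.5969) (||v_1|| = 1).

λ_1 = 23.7202,  λ_2 = 13.2798;  v_1 ≈ (0.8023, 0.5969)


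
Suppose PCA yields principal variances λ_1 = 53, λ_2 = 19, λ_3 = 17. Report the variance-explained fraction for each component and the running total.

Step 1 — total variance = trace(Sigma) = Σ λ_i = 53 + 19 + 17 = 89.

Step 2 — fraction explained by component i = λ_i / Σ λ:
  PC1: 53/89 = 0.5955
  PC2: 19/89 = 0.2135
  PC3: 17/89 = 0.191

Step 3 — cumulative fraction after k components = (λ_1 + ... + λ_k) / Σ λ:
  k = 1: 53/89 = 0.5955
  k = 2: (53 + 19)/89 = 72/89 = 0.809
  k = 3: (53 + 19 + 17)/89 = 89/89 = 1

Summary (fraction, with percent):

explained: PC1 0.5955 (59.55%), PC2 0.2135 (21.35%), PC3 0.191 (19.1%);  cumulative: 0.5955, 0.809, 1


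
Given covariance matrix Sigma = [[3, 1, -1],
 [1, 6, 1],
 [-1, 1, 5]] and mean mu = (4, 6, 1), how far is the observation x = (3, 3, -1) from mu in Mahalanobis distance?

Step 1 — centre the observation: (x - mu) = (-1, -3, -2).

Step 2 — invert Sigma (cofactor / det for 3×3, or solve directly):
  Sigma^{-1} = [[0.3919, -0.0811, 0.0946],
 [-0.0811, 0.1892, -0.0541],
 [0.0946, -0.0541, 0.2297]].

Step 3 — form the quadratic (x - mu)^T · Sigma^{-1} · (x - mu):
  Sigma^{-1} · (x - mu) = (-0.3378, -0.3784, -0.3919).
  (x - mu)^T · [Sigma^{-1} · (x - mu)] = (-1)·(-0.3378) + (-3)·(-0.3784) + (-2)·(-0.3919) = 2.2568.

Step 4 — take square root: d = √(2.2568) ≈ 1.5023.

d(x, mu) = √(2.2568) ≈ 1.5023


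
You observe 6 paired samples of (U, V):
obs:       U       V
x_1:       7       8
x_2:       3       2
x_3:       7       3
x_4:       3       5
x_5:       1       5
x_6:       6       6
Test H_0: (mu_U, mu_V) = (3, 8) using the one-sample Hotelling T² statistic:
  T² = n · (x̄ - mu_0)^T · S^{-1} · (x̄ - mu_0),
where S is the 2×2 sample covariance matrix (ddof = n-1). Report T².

Step 1 — sample mean vector:
  mean(U) = (7 + 3 + 7 + 3 + 1 + 6) / 6 = 27/6 = 4.5
  mean(V) = (8 + 2 + 3 + 5 + 5 + 6) / 6 = 29/6 = 4.8333
  x̄ = (4.5, 4.8333),  deviation x̄ - mu_0 = (4.5, 4.8333) - (3, 8) = (1.5, -3.1667).

Step 2 — sample covariance matrix, S[i,j] = (1/(n-1)) · Σ_k (x_{k,i} - mean_i) · (x_{k,j} - mean_j), divisor n-1 = 5:
  S[U,U] = ((2.5)·(2.5) + (-1.5)·(-1.5) + (2.5)·(2.5) + (-1.5)·(-1.5) + (-3.5)·(-3.5) + (1.5)·(1.5)) / 5 = 31.5/5 = 6.3
  S[U,V] = ((2.5)·(3.1667) + (-1.5)·(-2.8333) + (2.5)·(-1.8333) + (-1.5)·(0.1667) + (-3.5)·(0.1667) + (1.5)·(1.1667)) / 5 = 8.5/5 = 1.7
  S[V,V] = ((3.1667)·(3.1667) + (-2.8333)·(-2.8333) + (-1.8333)·(-1.8333) + (0.1667)·(0.1667) + (0.1667)·(0.1667) + (1.1667)·(1.1667)) / 5 = 22.8333/5 = 4.5667
  S = [[6.3, 1.7],
 [1.7, 4.5667]].

Step 3 — invert S. det(S) = 6.3·4.5667 - (1.7)² = 25.88.
  S^{-1} = (1/det) · [[d, -b], [-b, a]] = [[0.1765, -0.0657],
 [-0.0657, 0.2434]].

Step 4 — quadratic form (x̄ - mu_0)^T · S^{-1} · (x̄ - mu_0):
  S^{-1} · (x̄ - mu_0) = (0.4727, -0.8694),
  (x̄ - mu_0)^T · [...] = (1.5)·(0.4727) + (-3.1667)·(-0.8694) = 3.4621.

Step 5 — scale by n: T² = 6 · 3.4621 = 20.7728.

T² ≈ 20.7728


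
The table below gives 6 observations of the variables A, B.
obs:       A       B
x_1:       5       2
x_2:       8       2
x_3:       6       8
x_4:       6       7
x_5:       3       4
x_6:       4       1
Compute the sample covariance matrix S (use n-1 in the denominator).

Step 1 — column means:
  mean(A) = (5 + 8 + 6 + 6 + 3 + 4) / 6 = 32/6 = 5.3333
  mean(B) = (2 + 2 + 8 + 7 + 4 + 1) / 6 = 24/6 = 4

Step 2 — sample covariance S[i,j] = (1/(n-1)) · Σ_k (x_{k,i} - mean_i) · (x_{k,j} - mean_j), with n-1 = 5.
  S[A,A] = ((-0.3333)·(-0.3333) + (2.6667)·(2.6667) + (0.6667)·(0.6667) + (0.6667)·(0.6667) + (-2.3333)·(-2.3333) + (-1.3333)·(-1.3333)) / 5 = 15.3333/5 = 3.0667
  S[A,B] = ((-0.3333)·(-2) + (2.6667)·(-2) + (0.6667)·(4) + (0.6667)·(3) + (-2.3333)·(0) + (-1.3333)·(-3)) / 5 = 4/5 = 0.8
  S[B,B] = ((-2)·(-2) + (-2)·(-2) + (4)·(4) + (3)·(3) + (0)·(0) + (-3)·(-3)) / 5 = 42/5 = 8.4

S is symmetric (S[j,i] = S[i,j]). Assembling:

S = [[3.0667, 0.8],
 [0.8, 8.4]]


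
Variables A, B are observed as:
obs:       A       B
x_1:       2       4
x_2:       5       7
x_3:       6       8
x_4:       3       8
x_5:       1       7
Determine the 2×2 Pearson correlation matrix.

Step 1 — column means:
  mean(A) = (2 + 5 + 6 + 3 + 1) / 5 = 17/5 = 3.4
  mean(B) = (4 + 7 + 8 + 8 + 7) / 5 = 34/5 = 6.8

Step 2 — sample variances and covariances s[i,j] = (1/(n-1)) · Σ_k (x_{k,i} - mean_i) · (x_{k,j} - mean_j), with n-1 = 4:
  s[A,A] = ((-1.4)·(-1.4) + (1.6)·(1.6) + (2.6)·(2.6) + (-0.4)·(-0.4) + (-2.4)·(-2.4)) / 4 = 17.2/4 = 4.3
  s[A,B] = ((-1.4)·(-2.8) + (1.6)·(0.2) + (2.6)·(1.2) + (-0.4)·(1.2) + (-2.4)·(0.2)) / 4 = 6.4/4 = 1.6
  s[B,B] = ((-2.8)·(-2.8) + (0.2)·(0.2) + (1.2)·(1.2) + (1.2)·(1.2) + (0.2)·(0.2)) / 4 = 10.8/4 = 2.7
  Sample standard deviations s_i = √(s[i,i]):
  s(A) = √(4.3) = 2.0736
  s(B) = √(2.7) = 1.6432

Step 3 — r_{ij} = s_{ij} / (s_i · s_j):
  r[A,A] = 1 (diagonal).
  r[A,B] = 1.6 / (2.0736 · 1.6432) = 1.6 / 3.4073 = 0.4696
  r[B,B] = 1 (diagonal).

R is symmetric with unit diagonal. Assembling:

R = [[1, 0.4696],
 [0.4696, 1]]


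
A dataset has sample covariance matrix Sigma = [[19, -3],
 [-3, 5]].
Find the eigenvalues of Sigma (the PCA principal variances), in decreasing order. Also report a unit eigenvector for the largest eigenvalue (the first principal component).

Step 1 — characteristic polynomial of 2×2 Sigma:
  det(Sigma - λI) = λ² - trace · λ + det = 0.
  trace = 19 + 5 = 24, det = 19·5 - (-3)² = 86.
Step 2 — discriminant:
  Δ = trace² - 4·det = 576 - 344 = 232.
Step 3 — eigenvalues:
  λ = (trace ± √Δ)/2 = (24 ± 15.2315)/2,
  λ_1 = 19.6158,  λ_2 = 4.3842.

Step 4 — unit eigenvector for λ_1: solve (Sigma - λ_1 I)v = 0. First row:
  (19 - 19.6158)·v_x + (-3)·v_y = 0, i.e. (-0.6158)·v_x + (-3)·v_y = 0,
  so v ∝ (b, λ_1 - a) = (-3, 0.6158); multiply by -1 so the first entry is positive: u = (3, -0.6158).
  ||u|| = √((3)² + (-0.6158)²) = √(9.3792) ≈ 3.0625,
  v_1 = u/||u|| ≈ (0.9796, -0.2011) (||v_1|| = 1).

λ_1 = 19.6158,  λ_2 = 4.3842;  v_1 ≈ (0.9796, -0.2011)


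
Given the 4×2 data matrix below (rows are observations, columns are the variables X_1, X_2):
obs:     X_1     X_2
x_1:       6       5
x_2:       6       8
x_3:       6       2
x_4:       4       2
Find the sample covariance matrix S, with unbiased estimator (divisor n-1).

Step 1 — column means:
  mean(X_1) = (6 + 6 + 6 + 4) / 4 = 22/4 = 5.5
  mean(X_2) = (5 + 8 + 2 + 2) / 4 = 17/4 = 4.25

Step 2 — sample covariance S[i,j] = (1/(n-1)) · Σ_k (x_{k,i} - mean_i) · (x_{k,j} - mean_j), with n-1 = 3.
  S[X_1,X_1] = ((0.5)·(0.5) + (0.5)·(0.5) + (0.5)·(0.5) + (-1.5)·(-1.5)) / 3 = 3/3 = 1
  S[X_1,X_2] = ((0.5)·(0.75) + (0.5)·(3.75) + (0.5)·(-2.25) + (-1.5)·(-2.25)) / 3 = 4.5/3 = 1.5
  S[X_2,X_2] = ((0.75)·(0.75) + (3.75)·(3.75) + (-2.25)·(-2.25) + (-2.25)·(-2.25)) / 3 = 24.75/3 = 8.25

S is symmetric (S[j,i] = S[i,j]). Assembling:

S = [[1, 1.5],
 [1.5, 8.25]]


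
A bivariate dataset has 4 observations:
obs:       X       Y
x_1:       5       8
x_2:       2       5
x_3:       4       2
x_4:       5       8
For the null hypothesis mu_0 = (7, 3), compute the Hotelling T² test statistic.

Step 1 — sample mean vector:
  mean(X) = (5 + 2 + 4 + 5) / 4 = 16/4 = 4
  mean(Y) = (8 + 5 + 2 + 8) / 4 = 23/4 = 5.75
  x̄ = (4, 5.75),  deviation x̄ - mu_0 = (4, 5.75) - (7, 3) = (-3, 2.75).

Step 2 — sample covariance matrix, S[i,j] = (1/(n-1)) · Σ_k (x_{k,i} - mean_i) · (x_{k,j} - mean_j), divisor n-1 = 3:
  S[X,X] = ((1)·(1) + (-2)·(-2) + (0)·(0) + (1)·(1)) / 3 = 6/3 = 2
  S[X,Y] = ((1)·(2.25) + (-2)·(-0.75) + (0)·(-3.75) + (1)·(2.25)) / 3 = 6/3 = 2
  S[Y,Y] = ((2.25)·(2.25) + (-0.75)·(-0.75) + (-3.75)·(-3.75) + (2.25)·(2.25)) / 3 = 24.75/3 = 8.25
  S = [[2, 2],
 [2, 8.25]].

Step 3 — invert S. det(S) = 2·8.25 - (2)² = 12.5.
  S^{-1} = (1/det) · [[d, -b], [-b, a]] = [[0.66, -0.16],
 [-0.16, 0.16]].

Step 4 — quadratic form (x̄ - mu_0)^T · S^{-1} · (x̄ - mu_0):
  S^{-1} · (x̄ - mu_0) = (-2.42, 0.92),
  (x̄ - mu_0)^T · [...] = (-3)·(-2.42) + (2.75)·(0.92) = 9.79.

Step 5 — scale by n: T² = 4 · 9.79 = 39.16.

T² ≈ 39.16


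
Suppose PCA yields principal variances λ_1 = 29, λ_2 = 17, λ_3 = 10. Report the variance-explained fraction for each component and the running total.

Step 1 — total variance = trace(Sigma) = Σ λ_i = 29 + 17 + 10 = 56.

Step 2 — fraction explained by component i = λ_i / Σ λ:
  PC1: 29/56 = 0.5179
  PC2: 17/56 = 0.3036
  PC3: 10/56 = 0.1786

Step 3 — cumulative fraction after k components = (λ_1 + ... + λ_k) / Σ λ:
  k = 1: 29/56 = 0.5179
  k = 2: (29 + 17)/56 = 46/56 = 0.8214
  k = 3: (29 + 17 + 10)/56 = 56/56 = 1

Summary (fraction, with percent):

explained: PC1 0.5179 (51.79%), PC2 0.3036 (30.36%), PC3 0.1786 (17.86%);  cumulative: 0.5179, 0.8214, 1


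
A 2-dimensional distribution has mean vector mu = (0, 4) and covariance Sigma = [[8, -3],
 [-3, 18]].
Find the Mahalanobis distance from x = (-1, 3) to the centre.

Step 1 — centre the observation: (x - mu) = (-1, -1).

Step 2 — invert Sigma. det(Sigma) = 8·18 - (-3)² = 135.
  Sigma^{-1} = (1/det) · [[d, -b], [-b, a]] = [[0.1333, 0.0222],
 [0.0222, 0.0593]].

Step 3 — form the quadratic (x - mu)^T · Sigma^{-1} · (x - mu):
  Sigma^{-1} · (x - mu) = (-0.1556, -0.0815).
  (x - mu)^T · [Sigma^{-1} · (x - mu)] = (-1)·(-0.1556) + (-1)·(-0.0815) = 0.237.

Step 4 — take square root: d = √(0.237) ≈ 0.4869.

d(x, mu) = √(0.237) ≈ 0.4869


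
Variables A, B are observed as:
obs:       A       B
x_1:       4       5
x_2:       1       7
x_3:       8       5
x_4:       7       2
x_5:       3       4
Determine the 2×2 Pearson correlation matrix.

Step 1 — column means:
  mean(A) = (4 + 1 + 8 + 7 + 3) / 5 = 23/5 = 4.6
  mean(B) = (5 + 7 + 5 + 2 + 4) / 5 = 23/5 = 4.6

Step 2 — sample variances and covariances s[i,j] = (1/(n-1)) · Σ_k (x_{k,i} - mean_i) · (x_{k,j} - mean_j), with n-1 = 4:
  s[A,A] = ((-0.6)·(-0.6) + (-3.6)·(-3.6) + (3.4)·(3.4) + (2.4)·(2.4) + (-1.6)·(-1.6)) / 4 = 33.2/4 = 8.3
  s[A,B] = ((-0.6)·(0.4) + (-3.6)·(2.4) + (3.4)·(0.4) + (2.4)·(-2.6) + (-1.6)·(-0.6)) / 4 = -12.8/4 = -3.2
  s[B,B] = ((0.4)·(0.4) + (2.4)·(2.4) + (0.4)·(0.4) + (-2.6)·(-2.6) + (-0.6)·(-0.6)) / 4 = 13.2/4 = 3.3
  Sample standard deviations s_i = √(s[i,i]):
  s(A) = √(8.3) = 2.881
  s(B) = √(3.3) = 1.8166

Step 3 — r_{ij} = s_{ij} / (s_i · s_j):
  r[A,A] = 1 (diagonal).
  r[A,B] = -3.2 / (2.881 · 1.8166) = -3.2 / 5.2335 = -0.6114
  r[B,B] = 1 (diagonal).

R is symmetric with unit diagonal. Assembling:

R = [[1, -0.6114],
 [-0.6114, 1]]


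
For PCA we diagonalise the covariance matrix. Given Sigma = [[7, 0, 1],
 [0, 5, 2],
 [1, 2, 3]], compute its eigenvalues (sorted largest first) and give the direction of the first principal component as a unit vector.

Step 1 — characteristic polynomial p(λ) = det(λI - Sigma) = λ³ - tr·λ² + c_1·λ - det, where tr = trace, c_1 = sum of the principal 2×2 minors, det = det(Sigma):
  tr = 7 + 5 + 3 = 15,
  c_1 = (7·5 - (0)²) + (7·3 - (1)²) + (5·3 - (2)²) = 35 + 20 + 11 = 66,
  det = 7·(5·3 - (2)²) - (0)·((0)·3 - (2)·(1)) + (1)·((0)·(2) - 5·(1)) = 7·(11) - (0)·(-2) + (1)·(-5) = 72.
  So p(λ) = λ³ - 15λ² + 66λ - 72.
Step 2 — look for an integer root (rational root theorem: any rational root is an integer divisor of 72). Testing λ = 6:
  p(6) = 216 - 540 + 396 - 72 = 0  ✓
  Dividing out (λ - 6): p(λ) = (λ - 6)(λ² - 9λ + 12).
Step 3 — remaining eigenvalues from the quadratic λ² - 9λ + 12 = 0:
  Δ = 9² - 4·12 = 81 - 48 = 33,  λ = (9 ± √33)/2 = (9 ± 5.7446)/2 ≈ 7.3723 or 1.6277.
  Sorted: λ_1 = 7.3723,  λ_2 = 6,  λ_3 = 1.6277  (check: sum = 15 = tr ✓).

Step 4 — unit eigenvector for λ_1 ≈ 7.3723: v spans the null space of (Sigma - λ_1 I), whose rows are
  r_1 = (-0.3723, 0, 1),  r_2 = (0, -2.3723, 2),  r_3 = (1, 2, -4.3723).
  v is orthogonal to every row, so take v ∝ r_1 × r_2 = ((0)·(2) - (1)·(-2.3723), (1)·(0) - (-0.3723)·(2), (-0.3723)·(-2.3723) - (0)·(0)) ≈ (2.3723, 0.7446, 0.8832).
  Let u = (2.3723, 0.7446, 0.8832).
  ||u|| = √((2.3723)² + (0.7446)² + (0.8832)²) = √(6.9621) ≈ 2.6386,  v_1 = u/||u|| ≈ (0.8991, 0.2822, 0.3347) (||v_1|| = 1).

λ_1 = 7.3723,  λ_2 = 6,  λ_3 = 1.6277;  v_1 ≈ (0.8991, 0.2822, 0.3347)


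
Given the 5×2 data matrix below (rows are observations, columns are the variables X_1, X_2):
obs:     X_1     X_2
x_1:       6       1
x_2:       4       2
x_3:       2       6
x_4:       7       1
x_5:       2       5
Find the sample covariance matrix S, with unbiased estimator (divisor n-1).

Step 1 — column means:
  mean(X_1) = (6 + 4 + 2 + 7 + 2) / 5 = 21/5 = 4.2
  mean(X_2) = (1 + 2 + 6 + 1 + 5) / 5 = 15/5 = 3

Step 2 — sample covariance S[i,j] = (1/(n-1)) · Σ_k (x_{k,i} - mean_i) · (x_{k,j} - mean_j), with n-1 = 4.
  S[X_1,X_1] = ((1.8)·(1.8) + (-0.2)·(-0.2) + (-2.2)·(-2.2) + (2.8)·(2.8) + (-2.2)·(-2.2)) / 4 = 20.8/4 = 5.2
  S[X_1,X_2] = ((1.8)·(-2) + (-0.2)·(-1) + (-2.2)·(3) + (2.8)·(-2) + (-2.2)·(2)) / 4 = -20/4 = -5
  S[X_2,X_2] = ((-2)·(-2) + (-1)·(-1) + (3)·(3) + (-2)·(-2) + (2)·(2)) / 4 = 22/4 = 5.5

S is symmetric (S[j,i] = S[i,j]). Assembling:

S = [[5.2, -5],
 [-5, 5.5]]


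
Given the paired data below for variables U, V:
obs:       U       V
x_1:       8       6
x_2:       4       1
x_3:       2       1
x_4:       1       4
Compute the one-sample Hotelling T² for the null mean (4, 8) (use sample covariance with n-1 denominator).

Step 1 — sample mean vector:
  mean(U) = (8 + 4 + 2 + 1) / 4 = 15/4 = 3.75
  mean(V) = (6 + 1 + 1 + 4) / 4 = 12/4 = 3
  x̄ = (3.75, 3),  deviation x̄ - mu_0 = (3.75, 3) - (4, 8) = (-0.25, -5).

Step 2 — sample covariance matrix, S[i,j] = (1/(n-1)) · Σ_k (x_{k,i} - mean_i) · (x_{k,j} - mean_j), divisor n-1 = 3:
  S[U,U] = ((4.25)·(4.25) + (0.25)·(0.25) + (-1.75)·(-1.75) + (-2.75)·(-2.75)) / 3 = 28.75/3 = 9.5833
  S[U,V] = ((4.25)·(3) + (0.25)·(-2) + (-1.75)·(-2) + (-2.75)·(1)) / 3 = 13/3 = 4.3333
  S[V,V] = ((3)·(3) + (-2)·(-2) + (-2)·(-2) + (1)·(1)) / 3 = 18/3 = 6
  S = [[9.5833, 4.3333],
 [4.3333, 6]].

Step 3 — invert S. det(S) = 9.5833·6 - (4.3333)² = 38.7222.
  S^{-1} = (1/det) · [[d, -b], [-b, a]] = [[0.1549, -0.1119],
 [-0.1119, 0.2475]].

Step 4 — quadratic form (x̄ - mu_0)^T · S^{-1} · (x̄ - mu_0):
  S^{-1} · (x̄ - mu_0) = (0.5208, -1.2095),
  (x̄ - mu_0)^T · [...] = (-0.25)·(0.5208) + (-5)·(-1.2095) = 5.9171.

Step 5 — scale by n: T² = 4 · 5.9171 = 23.6686.

T² ≈ 23.6686


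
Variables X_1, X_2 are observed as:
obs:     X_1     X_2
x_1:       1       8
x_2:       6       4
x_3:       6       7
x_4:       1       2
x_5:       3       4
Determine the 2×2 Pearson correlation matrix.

Step 1 — column means:
  mean(X_1) = (1 + 6 + 6 + 1 + 3) / 5 = 17/5 = 3.4
  mean(X_2) = (8 + 4 + 7 + 2 + 4) / 5 = 25/5 = 5

Step 2 — sample variances and covariances s[i,j] = (1/(n-1)) · Σ_k (x_{k,i} - mean_i) · (x_{k,j} - mean_j), with n-1 = 4:
  s[X_1,X_1] = ((-2.4)·(-2.4) + (2.6)·(2.6) + (2.6)·(2.6) + (-2.4)·(-2.4) + (-0.4)·(-0.4)) / 4 = 25.2/4 = 6.3
  s[X_1,X_2] = ((-2.4)·(3) + (2.6)·(-1) + (2.6)·(2) + (-2.4)·(-3) + (-0.4)·(-1)) / 4 = 3/4 = 0.75
  s[X_2,X_2] = ((3)·(3) + (-1)·(-1) + (2)·(2) + (-3)·(-3) + (-1)·(-1)) / 4 = 24/4 = 6
  Sample standard deviations s_i = √(s[i,i]):
  s(X_1) = √(6.3) = 2.51
  s(X_2) = √(6) = 2.4495

Step 3 — r_{ij} = s_{ij} / (s_i · s_j):
  r[X_1,X_1] = 1 (diagonal).
  r[X_1,X_2] = 0.75 / (2.51 · 2.4495) = 0.75 / 6.1482 = 0.122
  r[X_2,X_2] = 1 (diagonal).

R is symmetric with unit diagonal. Assembling:

R = [[1, 0.122],
 [0.122, 1]]


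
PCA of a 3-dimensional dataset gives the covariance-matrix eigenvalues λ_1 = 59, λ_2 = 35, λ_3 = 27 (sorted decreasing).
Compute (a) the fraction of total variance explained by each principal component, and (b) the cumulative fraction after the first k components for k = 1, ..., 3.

Step 1 — total variance = trace(Sigma) = Σ λ_i = 59 + 35 + 27 = 121.

Step 2 — fraction explained by component i = λ_i / Σ λ:
  PC1: 59/121 = 0.4876
  PC2: 35/121 = 0.2893
  PC3: 27/121 = 0.2231

Step 3 — cumulative fraction after k components = (λ_1 + ... + λ_k) / Σ λ:
  k = 1: 59/121 = 0.4876
  k = 2: (59 + 35)/121 = 94/121 = 0.7769
  k = 3: (59 + 35 + 27)/121 = 121/121 = 1

Summary (fraction, with percent):

explained: PC1 0.4876 (48.76%), PC2 0.2893 (28.93%), PC3 0.2231 (22.31%);  cumulative: 0.4876, 0.7769, 1


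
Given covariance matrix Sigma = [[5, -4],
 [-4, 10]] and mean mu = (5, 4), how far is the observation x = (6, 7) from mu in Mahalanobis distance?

Step 1 — centre the observation: (x - mu) = (1, 3).

Step 2 — invert Sigma. det(Sigma) = 5·10 - (-4)² = 34.
  Sigma^{-1} = (1/det) · [[d, -b], [-b, a]] = [[0.2941, 0.1176],
 [0.1176, 0.1471]].

Step 3 — form the quadratic (x - mu)^T · Sigma^{-1} · (x - mu):
  Sigma^{-1} · (x - mu) = (0.6471, 0.5588).
  (x - mu)^T · [Sigma^{-1} · (x - mu)] = (1)·(0.6471) + (3)·(0.5588) = 2.3235.

Step 4 — take square root: d = √(2.3235) ≈ 1.5243.

d(x, mu) = √(2.3235) ≈ 1.5243


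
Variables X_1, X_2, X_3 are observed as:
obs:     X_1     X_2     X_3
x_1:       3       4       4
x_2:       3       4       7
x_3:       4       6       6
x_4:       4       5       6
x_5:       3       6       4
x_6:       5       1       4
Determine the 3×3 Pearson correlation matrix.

Step 1 — column means:
  mean(X_1) = (3 + 3 + 4 + 4 + 3 + 5) / 6 = 22/6 = 3.6667
  mean(X_2) = (4 + 4 + 6 + 5 + 6 + 1) / 6 = 26/6 = 4.3333
  mean(X_3) = (4 + 7 + 6 + 6 + 4 + 4) / 6 = 31/6 = 5.1667

Step 2 — sample variances and covariances s[i,j] = (1/(n-1)) · Σ_k (x_{k,i} - mean_i) · (x_{k,j} - mean_j), with n-1 = 5:
  s[X_1,X_1] = ((-0.6667)·(-0.6667) + (-0.6667)·(-0.6667) + (0.3333)·(0.3333) + (0.3333)·(0.3333) + (-0.6667)·(-0.6667) + (1.3333)·(1.3333)) / 5 = 3.3333/5 = 0.6667
  s[X_1,X_2] = ((-0.6667)·(-0.3333) + (-0.6667)·(-0.3333) + (0.3333)·(1.6667) + (0.3333)·(0.6667) + (-0.6667)·(1.6667) + (1.3333)·(-3.3333)) / 5 = -4.3333/5 = -0.8667
  s[X_1,X_3] = ((-0.6667)·(-1.1667) + (-0.6667)·(1.8333) + (0.3333)·(0.8333) + (0.3333)·(0.8333) + (-0.6667)·(-1.1667) + (1.3333)·(-1.1667)) / 5 = -0.6667/5 = -0.1333
  s[X_2,X_2] = ((-0.3333)·(-0.3333) + (-0.3333)·(-0.3333) + (1.6667)·(1.6667) + (0.6667)·(0.6667) + (1.6667)·(1.6667) + (-3.3333)·(-3.3333)) / 5 = 17.3333/5 = 3.4667
  s[X_2,X_3] = ((-0.3333)·(-1.1667) + (-0.3333)·(1.8333) + (1.6667)·(0.8333) + (0.6667)·(0.8333) + (1.6667)·(-1.1667) + (-3.3333)·(-1.1667)) / 5 = 3.6667/5 = 0.7333
  s[X_3,X_3] = ((-1.1667)·(-1.1667) + (1.8333)·(1.8333) + (0.8333)·(0.8333) + (0.8333)·(0.8333) + (-1.1667)·(-1.1667) + (-1.1667)·(-1.1667)) / 5 = 8.8333/5 = 1.7667
  Sample standard deviations s_i = √(s[i,i]):
  s(X_1) = √(0.6667) = 0.8165
  s(X_2) = √(3.4667) = 1.8619
  s(X_3) = √(1.7667) = 1.3292

Step 3 — r_{ij} = s_{ij} / (s_i · s_j):
  r[X_1,X_1] = 1 (diagonal).
  r[X_1,X_2] = -0.8667 / (0.8165 · 1.8619) = -0.8667 / 1.5202 = -0.5701
  r[X_1,X_3] = -0.1333 / (0.8165 · 1.3292) = -0.1333 / 1.0853 = -0.1229
  r[X_2,X_2] = 1 (diagonal).
  r[X_2,X_3] = 0.7333 / (1.8619 · 1.3292) = 0.7333 / 2.4748 = 0.2963
  r[X_3,X_3] = 1 (diagonal).

R is symmetric with unit diagonal. Assembling:

R = [[1, -0.5701, -0.1229],
 [-0.5701, 1, 0.2963],
 [-0.1229, 0.2963, 1]]


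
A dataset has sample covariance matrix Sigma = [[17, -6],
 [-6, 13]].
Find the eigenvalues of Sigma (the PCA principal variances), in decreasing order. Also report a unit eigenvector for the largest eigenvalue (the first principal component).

Step 1 — characteristic polynomial of 2×2 Sigma:
  det(Sigma - λI) = λ² - trace · λ + det = 0.
  trace = 17 + 13 = 30, det = 17·13 - (-6)² = 185.
Step 2 — discriminant:
  Δ = trace² - 4·det = 900 - 740 = 160.
Step 3 — eigenvalues:
  λ = (trace ± √Δ)/2 = (30 ± 12.6491)/2,
  λ_1 = 21.3246,  λ_2 = 8.6754.

Step 4 — unit eigenvector for λ_1: solve (Sigma - λ_1 I)v = 0. First row:
  (17 - 21.3246)·v_x + (-6)·v_y = 0, i.e. (-4.3246)·v_x + (-6)·v_y = 0,
  so v ∝ (b, λ_1 - a) = (-6, 4.3246); multiply by -1 so the first entry is positive: u = (6, -4.3246).
  ||u|| = √((6)² + (-4.3246)²) = √(54.7018) ≈ 7.3961,
  v_1 = u/||u|| ≈ (0.8112, -0.5847) (||v_1|| = 1).

λ_1 = 21.3246,  λ_2 = 8.6754;  v_1 ≈ (0.8112, -0.5847)
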